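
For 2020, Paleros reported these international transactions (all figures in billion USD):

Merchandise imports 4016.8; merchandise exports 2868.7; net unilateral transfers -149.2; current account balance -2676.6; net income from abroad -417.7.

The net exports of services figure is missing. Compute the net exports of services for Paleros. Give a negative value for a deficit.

Current account = goods balance + services balance + net primary income + net secondary income
Sum of the known components = -1715.0
Net exports of services = CA - (known components) = -2676.6 - (-1715.0) = -961.6

-961.6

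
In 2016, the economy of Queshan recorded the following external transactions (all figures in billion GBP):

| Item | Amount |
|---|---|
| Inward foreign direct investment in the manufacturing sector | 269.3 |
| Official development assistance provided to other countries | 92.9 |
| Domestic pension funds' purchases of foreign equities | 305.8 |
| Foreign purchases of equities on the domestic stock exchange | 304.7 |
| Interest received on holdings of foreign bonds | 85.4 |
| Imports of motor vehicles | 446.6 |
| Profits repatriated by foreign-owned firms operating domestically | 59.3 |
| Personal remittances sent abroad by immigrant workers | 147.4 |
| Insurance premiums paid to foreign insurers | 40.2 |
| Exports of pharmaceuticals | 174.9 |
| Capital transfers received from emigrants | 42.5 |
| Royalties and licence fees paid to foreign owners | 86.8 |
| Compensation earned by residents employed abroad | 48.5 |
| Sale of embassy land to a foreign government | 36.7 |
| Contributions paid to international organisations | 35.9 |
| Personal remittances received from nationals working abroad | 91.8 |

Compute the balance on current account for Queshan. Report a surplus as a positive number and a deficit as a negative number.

Goods: -446.6 + 174.9 = -271.7
Services: -86.8 - 40.2 = -127.0
Primary income: -59.3 + 48.5 + 85.4 = 74.6
Secondary income: 91.8 - 35.9 - 92.9 - 147.4 = -184.4
Current account = (-271.7) + (-127.0) + 74.6 + (-184.4) = -508.5
(Excluded from the current account — financial account: inward foreign direct investment in the manufacturing sector 269.3, domestic pension funds' purchases of foreign equities 305.8, foreign purchases of equities on the domestic stock exchange 304.7; capital account: capital transfers received from emigrants 42.5, sale of embassy land to a foreign government 36.7.)

-508.5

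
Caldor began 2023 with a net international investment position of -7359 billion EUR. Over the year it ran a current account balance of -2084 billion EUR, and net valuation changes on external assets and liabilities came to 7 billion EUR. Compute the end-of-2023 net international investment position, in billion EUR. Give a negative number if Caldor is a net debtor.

Change in NIIP = current account + net valuation change = -2084 + 7 = -2077
End-of-year NIIP = -7359 + (-2077) = -9436

-9436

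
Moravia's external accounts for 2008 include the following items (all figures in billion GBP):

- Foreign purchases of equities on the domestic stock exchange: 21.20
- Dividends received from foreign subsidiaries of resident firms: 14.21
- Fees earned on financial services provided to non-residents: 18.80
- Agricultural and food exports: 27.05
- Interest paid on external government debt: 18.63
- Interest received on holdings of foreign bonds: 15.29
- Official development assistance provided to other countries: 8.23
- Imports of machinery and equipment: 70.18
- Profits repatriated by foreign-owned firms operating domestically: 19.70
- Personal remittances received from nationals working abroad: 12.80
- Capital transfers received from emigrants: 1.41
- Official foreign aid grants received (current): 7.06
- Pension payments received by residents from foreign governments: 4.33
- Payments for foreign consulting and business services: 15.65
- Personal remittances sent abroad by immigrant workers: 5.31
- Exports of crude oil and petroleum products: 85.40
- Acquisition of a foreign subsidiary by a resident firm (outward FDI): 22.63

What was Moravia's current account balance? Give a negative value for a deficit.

Goods: 27.05 + 85.40 - 70.18 = 42.27
Services: -15.65 + 18.80 = 3.15
Primary income: 15.29 - 18.63 - 19.70 + 14.21 = -8.83
Secondary income: 7.06 + 12.80 - 5.31 - 8.23 + 4.33 = 10.65
Current account = 42.27 + 3.15 + (-8.83) + 10.65 = 47.24
(Excluded from the current account — financial account: foreign purchases of equities on the domestic stock exchange 21.20, acquisition of a foreign subsidiary by a resident firm (outward FDI) 22.63; capital account: capital transfers received from emigrants 1.41.)

47.24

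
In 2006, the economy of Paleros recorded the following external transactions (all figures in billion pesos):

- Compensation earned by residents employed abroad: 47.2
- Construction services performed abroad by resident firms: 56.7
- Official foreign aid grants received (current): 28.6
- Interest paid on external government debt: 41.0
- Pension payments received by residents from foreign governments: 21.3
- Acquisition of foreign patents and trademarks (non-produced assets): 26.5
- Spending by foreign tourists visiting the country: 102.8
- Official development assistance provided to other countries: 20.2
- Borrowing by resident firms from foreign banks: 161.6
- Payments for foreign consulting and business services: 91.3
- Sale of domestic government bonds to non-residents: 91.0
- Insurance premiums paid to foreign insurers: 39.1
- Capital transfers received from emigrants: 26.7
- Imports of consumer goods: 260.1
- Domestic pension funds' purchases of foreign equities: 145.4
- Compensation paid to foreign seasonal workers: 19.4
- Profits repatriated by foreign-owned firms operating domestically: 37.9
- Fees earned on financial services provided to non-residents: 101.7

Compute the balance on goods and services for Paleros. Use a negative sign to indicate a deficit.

Goods: -260.1
Services: -39.1 - 91.3 + 102.8 + 56.7 + 101.7 = 130.8
Trade balance = -260.1 + 130.8 = -129.3
(Excluded from the trade balance — primary income: compensation earned by residents employed abroad 47.2, interest paid on external government debt 41.0, compensation paid to foreign seasonal workers 19.4, profits repatriated by foreign-owned firms operating domestically 37.9; secondary income: official foreign aid grants received (current) 28.6, pension payments received by residents from foreign governments 21.3, official development assistance provided to other countries 20.2; capital account: acquisition of foreign patents and trademarks (non-produced assets) 26.5, capital transfers received from emigrants 26.7; financial account: borrowing by resident firms from foreign banks 161.6, sale of domestic government bonds to non-residents 91.0, domestic pension funds' purchases of foreign equities 145.4.)

-129.3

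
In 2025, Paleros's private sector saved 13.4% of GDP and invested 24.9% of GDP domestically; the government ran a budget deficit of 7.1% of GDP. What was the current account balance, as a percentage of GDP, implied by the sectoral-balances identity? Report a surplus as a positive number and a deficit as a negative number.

By the sectoral-balances identity, CA = (S_private - I) + (T - G).
Private balance = 13.4 - 24.9 = -11.5
Government balance (T - G) = -7.1
CA = -11.5 + (-7.1) = -18.6

-18.6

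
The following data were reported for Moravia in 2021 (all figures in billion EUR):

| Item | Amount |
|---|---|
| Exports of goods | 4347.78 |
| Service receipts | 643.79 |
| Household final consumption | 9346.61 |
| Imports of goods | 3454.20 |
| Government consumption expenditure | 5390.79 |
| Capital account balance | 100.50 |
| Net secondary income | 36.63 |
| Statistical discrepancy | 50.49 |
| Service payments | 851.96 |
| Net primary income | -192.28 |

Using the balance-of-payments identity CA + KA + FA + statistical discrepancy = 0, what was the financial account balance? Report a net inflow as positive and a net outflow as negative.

-680.75

Goods balance = 4347.78 - 3454.20 = 893.58
Services balance = 643.79 - 851.96 = -208.17
Trade balance (goods + services) = 893.58 + (-208.17) = 685.41
Net primary income = -192.28
Net secondary income = 36.63
Current account = 685.41 + (-192.28) + 36.63 = 529.76
Financial account = -(529.76 + 100.50 + 50.49) = -680.75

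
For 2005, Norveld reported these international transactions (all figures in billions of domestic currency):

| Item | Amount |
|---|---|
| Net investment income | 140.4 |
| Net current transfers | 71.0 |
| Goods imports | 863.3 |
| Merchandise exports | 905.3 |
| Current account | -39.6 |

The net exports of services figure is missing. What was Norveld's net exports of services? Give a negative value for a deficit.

-293.0

Current account = goods balance + services balance + net primary income + net secondary income
Sum of the known components = 253.4
Net exports of services = CA - (known components) = -39.6 - 253.4 = -293.0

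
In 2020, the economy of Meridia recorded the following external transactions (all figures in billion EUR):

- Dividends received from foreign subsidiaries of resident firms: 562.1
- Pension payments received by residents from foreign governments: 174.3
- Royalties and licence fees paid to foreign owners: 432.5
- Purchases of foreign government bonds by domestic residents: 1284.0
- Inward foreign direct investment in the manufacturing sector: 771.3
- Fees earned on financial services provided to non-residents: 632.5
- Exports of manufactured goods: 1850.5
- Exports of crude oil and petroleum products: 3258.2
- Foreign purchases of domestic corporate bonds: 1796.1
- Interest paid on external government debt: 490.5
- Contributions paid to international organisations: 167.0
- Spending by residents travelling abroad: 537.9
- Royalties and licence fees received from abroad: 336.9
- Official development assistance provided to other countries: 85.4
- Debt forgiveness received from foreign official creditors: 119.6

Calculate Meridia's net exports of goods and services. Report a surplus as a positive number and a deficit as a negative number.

5107.7

Goods: 1850.5 + 3258.2 = 5108.7
Services: -537.9 + 336.9 + 632.5 - 432.5 = -1.0
Trade balance = 5108.7 + (-1.0) = 5107.7
(Excluded from the trade balance — primary income: dividends received from foreign subsidiaries of resident firms 562.1, interest paid on external government debt 490.5; secondary income: pension payments received by residents from foreign governments 174.3, contributions paid to international organisations 167.0, official development assistance provided to other countries 85.4; financial account: purchases of foreign government bonds by domestic residents 1284.0, inward foreign direct investment in the manufacturing sector 771.3, foreign purchases of domestic corporate bonds 1796.1; capital account: debt forgiveness received from foreign official creditors 119.6.)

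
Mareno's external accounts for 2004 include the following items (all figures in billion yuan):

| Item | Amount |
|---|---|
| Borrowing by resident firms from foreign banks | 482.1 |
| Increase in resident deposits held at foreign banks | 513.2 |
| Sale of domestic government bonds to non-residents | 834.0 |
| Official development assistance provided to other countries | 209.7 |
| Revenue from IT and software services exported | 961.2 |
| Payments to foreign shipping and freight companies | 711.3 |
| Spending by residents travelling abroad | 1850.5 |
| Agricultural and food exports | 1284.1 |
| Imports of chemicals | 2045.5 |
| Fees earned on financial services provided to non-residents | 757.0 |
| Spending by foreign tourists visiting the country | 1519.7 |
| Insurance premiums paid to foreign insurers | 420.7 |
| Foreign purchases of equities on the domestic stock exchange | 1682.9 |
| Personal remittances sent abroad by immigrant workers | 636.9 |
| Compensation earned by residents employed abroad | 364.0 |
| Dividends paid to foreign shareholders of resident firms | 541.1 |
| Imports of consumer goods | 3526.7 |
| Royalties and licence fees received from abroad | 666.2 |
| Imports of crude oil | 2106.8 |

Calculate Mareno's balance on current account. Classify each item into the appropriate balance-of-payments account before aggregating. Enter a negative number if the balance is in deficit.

-6497.0

Goods: -3526.7 - 2045.5 + 1284.1 - 2106.8 = -6394.9
Services: 961.2 + 666.2 + 1519.7 + 757.0 - 420.7 - 711.3 - 1850.5 = 921.6
Primary income: -541.1 + 364.0 = -177.1
Secondary income: -209.7 - 636.9 = -846.6
Current account = (-6394.9) + 921.6 + (-177.1) + (-846.6) = -6497.0
(Excluded from the current account — financial account: borrowing by resident firms from foreign banks 482.1, increase in resident deposits held at foreign banks 513.2, sale of domestic government bonds to non-residents 834.0, foreign purchases of equities on the domestic stock exchange 1682.9.)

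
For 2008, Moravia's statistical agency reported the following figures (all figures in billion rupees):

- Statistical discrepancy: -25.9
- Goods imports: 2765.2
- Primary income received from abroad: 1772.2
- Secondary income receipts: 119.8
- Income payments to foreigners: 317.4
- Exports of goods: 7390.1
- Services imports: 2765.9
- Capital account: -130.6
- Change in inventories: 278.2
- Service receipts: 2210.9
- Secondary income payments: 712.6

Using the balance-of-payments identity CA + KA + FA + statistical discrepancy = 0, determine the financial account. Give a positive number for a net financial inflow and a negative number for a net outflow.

-4775.4

Goods balance = 7390.1 - 2765.2 = 4624.9
Services balance = 2210.9 - 2765.9 = -555.0
Trade balance (goods + services) = 4624.9 + (-555.0) = 4069.9
Net primary income = 1772.2 - 317.4 = 1454.8
Net secondary income = 119.8 - 712.6 = -592.8
Current account = 4069.9 + 1454.8 + (-592.8) = 4931.9
Financial account = -(4931.9 + (-130.6) + (-25.9)) = -4775.4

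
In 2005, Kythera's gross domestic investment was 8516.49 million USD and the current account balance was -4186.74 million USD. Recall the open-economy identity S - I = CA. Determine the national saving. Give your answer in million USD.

4329.75

S = I + CA = 8516.49 + (-4186.74) = 4329.75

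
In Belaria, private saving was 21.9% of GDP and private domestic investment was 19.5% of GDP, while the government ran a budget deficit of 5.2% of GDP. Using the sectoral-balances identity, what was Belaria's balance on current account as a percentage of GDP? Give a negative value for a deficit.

-2.8

By the sectoral-balances identity, CA = (S_private - I) + (T - G).
Private balance = 21.9 - 19.5 = 2.4
Government balance (T - G) = -5.2
CA = 2.4 + (-5.2) = -2.8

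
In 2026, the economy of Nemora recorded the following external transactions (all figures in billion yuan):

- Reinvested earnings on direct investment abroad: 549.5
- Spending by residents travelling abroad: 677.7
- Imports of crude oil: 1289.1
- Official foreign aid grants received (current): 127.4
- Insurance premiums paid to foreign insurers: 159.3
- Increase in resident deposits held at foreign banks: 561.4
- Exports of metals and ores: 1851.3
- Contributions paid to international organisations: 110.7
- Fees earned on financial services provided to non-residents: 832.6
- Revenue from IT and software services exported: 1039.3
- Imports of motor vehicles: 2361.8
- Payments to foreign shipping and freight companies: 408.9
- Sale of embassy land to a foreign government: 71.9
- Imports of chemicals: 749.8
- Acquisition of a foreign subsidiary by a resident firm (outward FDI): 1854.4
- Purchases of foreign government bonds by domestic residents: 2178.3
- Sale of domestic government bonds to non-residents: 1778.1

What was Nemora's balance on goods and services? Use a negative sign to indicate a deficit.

-1923.4

Goods: -1289.1 - 749.8 + 1851.3 - 2361.8 = -2549.4
Services: -159.3 - 677.7 + 1039.3 - 408.9 + 832.6 = 626.0
Trade balance = -2549.4 + 626.0 = -1923.4
(Excluded from the trade balance — primary income: reinvested earnings on direct investment abroad 549.5; secondary income: official foreign aid grants received (current) 127.4, contributions paid to international organisations 110.7; financial account: increase in resident deposits held at foreign banks 561.4, acquisition of a foreign subsidiary by a resident firm (outward FDI) 1854.4, purchases of foreign government bonds by domestic residents 2178.3, sale of domestic government bonds to non-residents 1778.1; capital account: sale of embassy land to a foreign government 71.9.)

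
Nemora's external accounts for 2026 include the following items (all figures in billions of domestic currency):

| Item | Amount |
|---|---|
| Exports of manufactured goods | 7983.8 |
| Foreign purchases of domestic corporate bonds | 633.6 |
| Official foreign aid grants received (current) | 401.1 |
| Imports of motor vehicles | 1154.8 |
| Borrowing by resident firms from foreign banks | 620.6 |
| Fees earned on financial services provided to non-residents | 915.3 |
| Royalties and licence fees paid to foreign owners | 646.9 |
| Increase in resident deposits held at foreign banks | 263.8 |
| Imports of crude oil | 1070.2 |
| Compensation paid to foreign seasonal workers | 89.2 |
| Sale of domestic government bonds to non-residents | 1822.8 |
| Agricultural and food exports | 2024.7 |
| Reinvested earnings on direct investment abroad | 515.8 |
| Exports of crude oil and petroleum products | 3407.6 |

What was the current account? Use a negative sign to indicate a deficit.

Goods: -1154.8 + 7983.8 + 3407.6 - 1070.2 + 2024.7 = 11191.1
Services: 915.3 - 646.9 = 268.4
Primary income: 515.8 - 89.2 = 426.6
Secondary income: 401.1
Current account = 11191.1 + 268.4 + 426.6 + 401.1 = 12287.2
(Excluded from the current account — financial account: foreign purchases of domestic corporate bonds 633.6, borrowing by resident firms from foreign banks 620.6, increase in resident deposits held at foreign banks 263.8, sale of domestic government bonds to non-residents 1822.8.)

12287.2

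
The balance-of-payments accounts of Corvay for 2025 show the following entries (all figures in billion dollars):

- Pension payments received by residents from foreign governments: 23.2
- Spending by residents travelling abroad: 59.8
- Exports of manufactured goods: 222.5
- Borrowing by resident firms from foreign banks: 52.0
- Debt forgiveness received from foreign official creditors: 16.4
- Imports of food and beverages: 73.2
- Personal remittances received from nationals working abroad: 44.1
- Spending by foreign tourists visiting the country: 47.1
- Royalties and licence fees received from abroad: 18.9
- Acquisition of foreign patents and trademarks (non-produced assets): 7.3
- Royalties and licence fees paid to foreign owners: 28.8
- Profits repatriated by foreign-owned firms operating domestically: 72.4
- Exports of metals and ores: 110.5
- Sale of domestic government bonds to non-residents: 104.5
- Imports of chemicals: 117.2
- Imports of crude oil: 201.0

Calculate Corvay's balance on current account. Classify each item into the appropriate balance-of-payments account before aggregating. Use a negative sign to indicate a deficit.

-86.1

Goods: -201.0 - 117.2 + 110.5 - 73.2 + 222.5 = -58.4
Services: 47.1 - 28.8 - 59.8 + 18.9 = -22.6
Primary income: -72.4
Secondary income: 23.2 + 44.1 = 67.3
Current account = (-58.4) + (-22.6) + (-72.4) + 67.3 = -86.1
(Excluded from the current account — financial account: borrowing by resident firms from foreign banks 52.0, sale of domestic government bonds to non-residents 104.5; capital account: debt forgiveness received from foreign official creditors 16.4, acquisition of foreign patents and trademarks (non-produced assets) 7.3.)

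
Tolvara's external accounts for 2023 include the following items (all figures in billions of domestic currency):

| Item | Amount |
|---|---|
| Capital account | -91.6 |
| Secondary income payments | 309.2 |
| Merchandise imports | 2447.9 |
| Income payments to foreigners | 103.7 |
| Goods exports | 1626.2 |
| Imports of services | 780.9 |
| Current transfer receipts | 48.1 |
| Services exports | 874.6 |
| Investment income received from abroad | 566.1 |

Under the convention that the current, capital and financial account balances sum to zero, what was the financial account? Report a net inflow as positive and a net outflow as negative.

618.3

Goods balance = 1626.2 - 2447.9 = -821.7
Services balance = 874.6 - 780.9 = 93.7
Trade balance (goods + services) = -821.7 + 93.7 = -728.0
Net primary income = 566.1 - 103.7 = 462.4
Net secondary income = 48.1 - 309.2 = -261.1
Current account = -728.0 + 462.4 + (-261.1) = -526.7
Financial account = -(-526.7 + (-91.6)) = 618.3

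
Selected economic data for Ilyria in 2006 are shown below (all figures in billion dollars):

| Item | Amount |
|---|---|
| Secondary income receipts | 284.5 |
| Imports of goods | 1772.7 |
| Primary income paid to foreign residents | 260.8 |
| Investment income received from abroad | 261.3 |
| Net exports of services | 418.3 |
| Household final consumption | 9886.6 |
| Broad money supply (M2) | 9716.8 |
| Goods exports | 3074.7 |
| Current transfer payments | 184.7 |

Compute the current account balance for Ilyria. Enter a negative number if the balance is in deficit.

1820.6

Goods balance = 3074.7 - 1772.7 = 1302.0
Services balance = 418.3
Trade balance (goods + services) = 1302.0 + 418.3 = 1720.3
Net primary income = 261.3 - 260.8 = 0.5
Net secondary income = 284.5 - 184.7 = 99.8
Current account = 1720.3 + 0.5 + 99.8 = 1820.6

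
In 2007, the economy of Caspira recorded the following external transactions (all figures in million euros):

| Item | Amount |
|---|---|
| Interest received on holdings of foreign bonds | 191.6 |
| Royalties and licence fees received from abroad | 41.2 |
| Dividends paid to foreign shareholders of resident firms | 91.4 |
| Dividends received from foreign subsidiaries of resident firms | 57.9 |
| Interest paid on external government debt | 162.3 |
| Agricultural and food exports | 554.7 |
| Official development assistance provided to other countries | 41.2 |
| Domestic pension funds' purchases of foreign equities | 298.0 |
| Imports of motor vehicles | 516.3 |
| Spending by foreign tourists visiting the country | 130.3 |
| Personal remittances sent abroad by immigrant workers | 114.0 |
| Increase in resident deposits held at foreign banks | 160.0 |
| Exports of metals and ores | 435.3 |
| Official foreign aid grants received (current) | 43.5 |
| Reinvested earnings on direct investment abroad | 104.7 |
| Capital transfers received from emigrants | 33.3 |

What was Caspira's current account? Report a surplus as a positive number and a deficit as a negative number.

634.0

Goods: 435.3 - 516.3 + 554.7 = 473.7
Services: 130.3 + 41.2 = 171.5
Primary income: -162.3 + 191.6 - 91.4 + 57.9 + 104.7 = 100.5
Secondary income: -41.2 - 114.0 + 43.5 = -111.7
Current account = 473.7 + 171.5 + 100.5 + (-111.7) = 634.0
(Excluded from the current account — financial account: domestic pension funds' purchases of foreign equities 298.0, increase in resident deposits held at foreign banks 160.0; capital account: capital transfers received from emigrants 33.3.)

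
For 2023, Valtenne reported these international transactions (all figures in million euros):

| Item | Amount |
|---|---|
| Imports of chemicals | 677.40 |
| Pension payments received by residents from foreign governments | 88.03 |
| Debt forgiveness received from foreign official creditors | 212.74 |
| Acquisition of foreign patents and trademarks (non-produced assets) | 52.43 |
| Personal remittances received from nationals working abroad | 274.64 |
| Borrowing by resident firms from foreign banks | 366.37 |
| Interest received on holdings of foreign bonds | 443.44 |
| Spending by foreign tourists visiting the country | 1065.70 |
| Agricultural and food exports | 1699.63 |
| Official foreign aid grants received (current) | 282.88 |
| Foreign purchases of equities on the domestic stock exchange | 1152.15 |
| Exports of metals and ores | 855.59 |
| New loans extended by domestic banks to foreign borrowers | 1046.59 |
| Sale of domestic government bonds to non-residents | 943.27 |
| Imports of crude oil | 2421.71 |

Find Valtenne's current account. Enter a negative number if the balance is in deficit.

Goods: -2421.71 + 855.59 - 677.40 + 1699.63 = -543.89
Services: 1065.70
Primary income: 443.44
Secondary income: 274.64 + 88.03 + 282.88 = 645.55
Current account = (-543.89) + 1065.70 + 443.44 + 645.55 = 1610.80
(Excluded from the current account — capital account: debt forgiveness received from foreign official creditors 212.74, acquisition of foreign patents and trademarks (non-produced assets) 52.43; financial account: borrowing by resident firms from foreign banks 366.37, foreign purchases of equities on the domestic stock exchange 1152.15, new loans extended by domestic banks to foreign borrowers 1046.59, sale of domestic government bonds to non-residents 943.27.)

1610.80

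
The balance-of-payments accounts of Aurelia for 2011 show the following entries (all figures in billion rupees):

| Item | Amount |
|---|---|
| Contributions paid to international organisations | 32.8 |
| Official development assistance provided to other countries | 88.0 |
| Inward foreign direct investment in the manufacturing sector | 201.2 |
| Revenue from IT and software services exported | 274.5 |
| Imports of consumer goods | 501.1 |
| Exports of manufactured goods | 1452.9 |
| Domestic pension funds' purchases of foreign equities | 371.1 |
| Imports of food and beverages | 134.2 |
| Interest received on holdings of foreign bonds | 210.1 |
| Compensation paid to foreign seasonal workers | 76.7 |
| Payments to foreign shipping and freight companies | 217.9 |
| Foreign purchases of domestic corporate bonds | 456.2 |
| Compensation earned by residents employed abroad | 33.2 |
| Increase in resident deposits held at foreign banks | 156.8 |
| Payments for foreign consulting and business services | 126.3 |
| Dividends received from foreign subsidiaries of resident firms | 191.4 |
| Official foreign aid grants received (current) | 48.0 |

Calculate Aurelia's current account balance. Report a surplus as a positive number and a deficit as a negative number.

1033.1

Goods: 1452.9 - 501.1 - 134.2 = 817.6
Services: -126.3 + 274.5 - 217.9 = -69.7
Primary income: 191.4 + 210.1 + 33.2 - 76.7 = 358.0
Secondary income: 48.0 - 32.8 - 88.0 = -72.8
Current account = 817.6 + (-69.7) + 358.0 + (-72.8) = 1033.1
(Excluded from the current account — financial account: inward foreign direct investment in the manufacturing sector 201.2, domestic pension funds' purchases of foreign equities 371.1, foreign purchases of domestic corporate bonds 456.2, increase in resident deposits held at foreign banks 156.8.)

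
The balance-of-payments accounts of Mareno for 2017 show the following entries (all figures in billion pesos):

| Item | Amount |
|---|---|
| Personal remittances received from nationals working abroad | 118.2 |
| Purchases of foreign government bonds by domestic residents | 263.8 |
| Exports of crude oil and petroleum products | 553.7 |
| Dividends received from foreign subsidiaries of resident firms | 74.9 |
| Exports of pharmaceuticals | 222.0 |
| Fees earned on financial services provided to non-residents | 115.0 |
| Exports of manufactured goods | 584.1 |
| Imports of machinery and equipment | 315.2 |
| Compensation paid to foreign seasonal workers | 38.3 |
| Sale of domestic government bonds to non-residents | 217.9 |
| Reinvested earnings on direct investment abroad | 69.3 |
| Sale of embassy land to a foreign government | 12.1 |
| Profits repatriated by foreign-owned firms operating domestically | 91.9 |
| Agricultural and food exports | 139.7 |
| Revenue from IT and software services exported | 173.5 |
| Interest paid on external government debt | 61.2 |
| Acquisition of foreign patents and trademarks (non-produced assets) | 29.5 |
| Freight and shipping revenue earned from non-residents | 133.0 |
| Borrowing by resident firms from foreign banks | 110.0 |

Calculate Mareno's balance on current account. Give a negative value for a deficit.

1676.8

Goods: 222.0 + 584.1 + 139.7 - 315.2 + 553.7 = 1184.3
Services: 133.0 + 115.0 + 173.5 = 421.5
Primary income: -38.3 + 74.9 + 69.3 - 91.9 - 61.2 = -47.2
Secondary income: 118.2
Current account = 1184.3 + 421.5 + (-47.2) + 118.2 = 1676.8
(Excluded from the current account — financial account: purchases of foreign government bonds by domestic residents 263.8, sale of domestic government bonds to non-residents 217.9, borrowing by resident firms from foreign banks 110.0; capital account: sale of embassy land to a foreign government 12.1, acquisition of foreign patents and trademarks (non-produced assets) 29.5.)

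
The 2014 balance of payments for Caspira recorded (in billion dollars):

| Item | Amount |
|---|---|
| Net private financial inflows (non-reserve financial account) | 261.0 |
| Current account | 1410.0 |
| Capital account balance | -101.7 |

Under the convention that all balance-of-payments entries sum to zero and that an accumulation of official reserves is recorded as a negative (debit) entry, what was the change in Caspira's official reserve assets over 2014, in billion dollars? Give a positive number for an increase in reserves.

1569.3

Official reserve transactions balance = -(1410.0 + (-101.7) + 261.0) = -1569.3
An accumulation of reserves is recorded as a debit (negative entry), so the change in the stock of reserves is the negative of that balance.
Change in official reserves = -(-1569.3) = 1569.3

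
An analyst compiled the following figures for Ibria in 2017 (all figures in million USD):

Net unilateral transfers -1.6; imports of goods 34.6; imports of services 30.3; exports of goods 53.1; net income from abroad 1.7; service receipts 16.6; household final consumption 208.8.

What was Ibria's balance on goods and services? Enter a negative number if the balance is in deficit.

4.8

Goods balance = 53.1 - 34.6 = 18.5
Services balance = 16.6 - 30.3 = -13.7
Trade balance (goods + services) = 18.5 + (-13.7) = 4.8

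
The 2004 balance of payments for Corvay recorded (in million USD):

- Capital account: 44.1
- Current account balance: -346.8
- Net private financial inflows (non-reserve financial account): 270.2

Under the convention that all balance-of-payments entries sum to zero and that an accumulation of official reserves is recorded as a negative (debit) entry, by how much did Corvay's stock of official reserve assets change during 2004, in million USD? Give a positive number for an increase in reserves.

-32.5

Official reserve transactions balance = -((-346.8) + 44.1 + 270.2) = 32.5
An accumulation of reserves is recorded as a debit (negative entry), so the change in the stock of reserves is the negative of that balance.
Change in official reserves = -(32.5) = -32.5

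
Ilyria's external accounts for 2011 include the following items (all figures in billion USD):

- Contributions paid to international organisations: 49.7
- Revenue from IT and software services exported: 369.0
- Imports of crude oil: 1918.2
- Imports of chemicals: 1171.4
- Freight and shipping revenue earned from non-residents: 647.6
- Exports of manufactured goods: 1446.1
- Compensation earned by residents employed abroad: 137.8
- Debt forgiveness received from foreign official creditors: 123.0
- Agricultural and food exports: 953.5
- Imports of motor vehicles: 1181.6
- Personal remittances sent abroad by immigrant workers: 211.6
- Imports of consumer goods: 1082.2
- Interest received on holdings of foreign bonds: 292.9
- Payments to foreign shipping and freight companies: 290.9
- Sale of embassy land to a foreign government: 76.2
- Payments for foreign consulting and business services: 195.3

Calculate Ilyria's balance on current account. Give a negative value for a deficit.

Goods: -1171.4 - 1082.2 - 1181.6 + 953.5 + 1446.1 - 1918.2 = -2953.8
Services: -290.9 + 369.0 + 647.6 - 195.3 = 530.4
Primary income: 292.9 + 137.8 = 430.7
Secondary income: -49.7 - 211.6 = -261.3
Current account = (-2953.8) + 530.4 + 430.7 + (-261.3) = -2254.0
(Excluded from the current account — capital account: debt forgiveness received from foreign official creditors 123.0, sale of embassy land to a foreign government 76.2.)

-2254.0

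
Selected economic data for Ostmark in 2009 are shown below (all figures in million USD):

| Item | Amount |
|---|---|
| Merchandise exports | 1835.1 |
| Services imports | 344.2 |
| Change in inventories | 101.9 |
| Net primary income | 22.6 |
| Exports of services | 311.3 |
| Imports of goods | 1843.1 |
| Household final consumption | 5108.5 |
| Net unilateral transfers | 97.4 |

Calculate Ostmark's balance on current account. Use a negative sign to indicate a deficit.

Goods balance = 1835.1 - 1843.1 = -8.0
Services balance = 311.3 - 344.2 = -32.9
Trade balance (goods + services) = -8.0 + (-32.9) = -40.9
Net primary income = 22.6
Net secondary income = 97.4
Current account = -40.9 + 22.6 + 97.4 = 79.1

79.1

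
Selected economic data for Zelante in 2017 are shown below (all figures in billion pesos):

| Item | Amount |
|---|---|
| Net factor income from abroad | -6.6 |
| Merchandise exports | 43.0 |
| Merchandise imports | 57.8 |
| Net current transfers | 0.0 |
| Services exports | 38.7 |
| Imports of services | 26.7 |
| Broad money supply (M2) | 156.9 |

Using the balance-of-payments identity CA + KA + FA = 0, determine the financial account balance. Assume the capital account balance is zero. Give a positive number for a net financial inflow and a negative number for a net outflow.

Goods balance = 43.0 - 57.8 = -14.8
Services balance = 38.7 - 26.7 = 12.0
Trade balance (goods + services) = -14.8 + 12.0 = -2.8
Net primary income = -6.6
Net secondary income = 0.0
Current account = -2.8 + (-6.6) + 0.0 = -9.4
Financial account = -(-9.4) = 9.4

9.4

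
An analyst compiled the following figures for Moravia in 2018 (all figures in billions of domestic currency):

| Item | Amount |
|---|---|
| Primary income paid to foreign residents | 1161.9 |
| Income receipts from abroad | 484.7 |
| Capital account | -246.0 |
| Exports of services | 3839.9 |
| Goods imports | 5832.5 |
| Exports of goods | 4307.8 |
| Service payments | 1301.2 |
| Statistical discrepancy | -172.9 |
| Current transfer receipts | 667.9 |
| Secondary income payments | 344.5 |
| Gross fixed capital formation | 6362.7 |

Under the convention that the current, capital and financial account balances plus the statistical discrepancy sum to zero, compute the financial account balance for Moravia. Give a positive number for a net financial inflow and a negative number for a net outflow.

Goods balance = 4307.8 - 5832.5 = -1524.7
Services balance = 3839.9 - 1301.2 = 2538.7
Trade balance (goods + services) = -1524.7 + 2538.7 = 1014.0
Net primary income = 484.7 - 1161.9 = -677.2
Net secondary income = 667.9 - 344.5 = 323.4
Current account = 1014.0 + (-677.2) + 323.4 = 660.2
Financial account = -(660.2 + (-246.0) + (-172.9)) = -241.3

-241.3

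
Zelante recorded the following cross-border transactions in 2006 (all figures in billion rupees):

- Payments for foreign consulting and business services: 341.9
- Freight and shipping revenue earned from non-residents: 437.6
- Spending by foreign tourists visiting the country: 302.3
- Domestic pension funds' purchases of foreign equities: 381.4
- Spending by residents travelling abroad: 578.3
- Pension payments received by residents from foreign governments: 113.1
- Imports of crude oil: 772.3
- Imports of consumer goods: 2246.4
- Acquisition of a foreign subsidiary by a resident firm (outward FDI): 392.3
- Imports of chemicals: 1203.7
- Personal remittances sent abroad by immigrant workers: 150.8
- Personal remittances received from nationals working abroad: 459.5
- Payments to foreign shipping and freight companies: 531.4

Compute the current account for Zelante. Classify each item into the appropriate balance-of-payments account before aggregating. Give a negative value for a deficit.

-4512.3

Goods: -772.3 - 1203.7 - 2246.4 = -4222.4
Services: 437.6 + 302.3 - 341.9 - 531.4 - 578.3 = -711.7
Secondary income: 459.5 - 150.8 + 113.1 = 421.8
Current account = (-4222.4) + (-711.7) + 421.8 = -4512.3
(Excluded from the current account — financial account: domestic pension funds' purchases of foreign equities 381.4, acquisition of a foreign subsidiary by a resident firm (outward FDI) 392.3.)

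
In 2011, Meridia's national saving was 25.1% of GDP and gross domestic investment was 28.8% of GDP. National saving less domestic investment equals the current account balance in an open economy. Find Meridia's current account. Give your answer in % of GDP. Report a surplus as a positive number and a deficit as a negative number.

-3.7

S - I = CA (net lending to the rest of the world).
CA = S - I = 25.1 - 28.8 = -3.7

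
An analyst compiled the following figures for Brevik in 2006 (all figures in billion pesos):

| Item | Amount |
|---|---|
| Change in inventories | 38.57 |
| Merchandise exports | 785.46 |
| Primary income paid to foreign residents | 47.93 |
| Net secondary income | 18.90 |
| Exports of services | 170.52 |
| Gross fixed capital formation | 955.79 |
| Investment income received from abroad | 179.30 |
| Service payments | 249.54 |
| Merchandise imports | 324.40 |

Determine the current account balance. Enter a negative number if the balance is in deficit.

Goods balance = 785.46 - 324.40 = 461.06
Services balance = 170.52 - 249.54 = -79.02
Trade balance (goods + services) = 461.06 + (-79.02) = 382.04
Net primary income = 179.30 - 47.93 = 131.37
Net secondary income = 18.90
Current account = 382.04 + 131.37 + 18.90 = 532.31

532.31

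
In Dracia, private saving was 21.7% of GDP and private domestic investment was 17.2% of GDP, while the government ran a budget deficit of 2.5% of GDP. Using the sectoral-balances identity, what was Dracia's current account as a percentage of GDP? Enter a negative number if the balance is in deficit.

2.0

By the sectoral-balances identity, CA = (S_private - I) + (T - G).
Private balance = 21.7 - 17.2 = 4.5
Government balance (T - G) = -2.5
CA = 4.5 + (-2.5) = 2.0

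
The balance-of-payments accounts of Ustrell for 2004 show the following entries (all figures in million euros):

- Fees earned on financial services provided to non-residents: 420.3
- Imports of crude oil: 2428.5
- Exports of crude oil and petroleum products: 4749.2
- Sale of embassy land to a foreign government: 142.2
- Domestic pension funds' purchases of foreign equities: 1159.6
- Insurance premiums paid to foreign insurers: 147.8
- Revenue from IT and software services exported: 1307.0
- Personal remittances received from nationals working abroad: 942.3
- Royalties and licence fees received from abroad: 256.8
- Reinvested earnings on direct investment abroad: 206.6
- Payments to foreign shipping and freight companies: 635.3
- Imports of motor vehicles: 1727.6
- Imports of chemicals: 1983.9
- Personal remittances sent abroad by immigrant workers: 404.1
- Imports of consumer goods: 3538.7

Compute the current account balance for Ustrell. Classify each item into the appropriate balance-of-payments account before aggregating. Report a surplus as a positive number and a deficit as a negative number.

Goods: -1983.9 + 4749.2 - 2428.5 - 1727.6 - 3538.7 = -4929.5
Services: -635.3 + 1307.0 + 420.3 - 147.8 + 256.8 = 1201.0
Primary income: 206.6
Secondary income: -404.1 + 942.3 = 538.2
Current account = (-4929.5) + 1201.0 + 206.6 + 538.2 = -2983.7
(Excluded from the current account — capital account: sale of embassy land to a foreign government 142.2; financial account: domestic pension funds' purchases of foreign equities 1159.6.)

-2983.7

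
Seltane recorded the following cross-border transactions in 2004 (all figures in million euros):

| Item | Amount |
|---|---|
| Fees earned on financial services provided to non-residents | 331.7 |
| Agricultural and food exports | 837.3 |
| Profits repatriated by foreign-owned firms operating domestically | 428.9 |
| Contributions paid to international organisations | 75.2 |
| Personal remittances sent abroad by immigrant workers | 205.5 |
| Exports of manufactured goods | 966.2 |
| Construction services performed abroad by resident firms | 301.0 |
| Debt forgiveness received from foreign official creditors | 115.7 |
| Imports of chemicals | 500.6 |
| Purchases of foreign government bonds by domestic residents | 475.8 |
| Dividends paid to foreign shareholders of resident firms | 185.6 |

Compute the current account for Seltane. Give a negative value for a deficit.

Goods: 837.3 + 966.2 - 500.6 = 1302.9
Services: 301.0 + 331.7 = 632.7
Primary income: -185.6 - 428.9 = -614.5
Secondary income: -75.2 - 205.5 = -280.7
Current account = 1302.9 + 632.7 + (-614.5) + (-280.7) = 1040.4
(Excluded from the current account — capital account: debt forgiveness received from foreign official creditors 115.7; financial account: purchases of foreign government bonds by domestic residents 475.8.)

1040.4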